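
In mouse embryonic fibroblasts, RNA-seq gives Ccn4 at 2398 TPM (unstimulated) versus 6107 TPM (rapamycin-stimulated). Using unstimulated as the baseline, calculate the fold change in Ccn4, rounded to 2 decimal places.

2.55

Fold change = 6107 / 2398 = 2.547
Ccn4 is upregulated.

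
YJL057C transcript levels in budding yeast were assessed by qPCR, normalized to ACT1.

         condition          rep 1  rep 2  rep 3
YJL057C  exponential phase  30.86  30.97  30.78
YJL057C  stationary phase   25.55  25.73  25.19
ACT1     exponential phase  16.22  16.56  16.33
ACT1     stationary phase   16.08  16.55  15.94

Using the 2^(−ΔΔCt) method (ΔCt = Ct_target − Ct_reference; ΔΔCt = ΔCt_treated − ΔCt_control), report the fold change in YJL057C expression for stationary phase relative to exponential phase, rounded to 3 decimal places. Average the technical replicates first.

36.758

Mean Ct: YJL057C exponential phase 30.870; YJL057C stationary phase 25.490; ACT1 exponential phase 16.370; ACT1 stationary phase 16.190
ΔCt(exponential phase) = 30.870 − 16.370 = 14.500
ΔCt(stationary phase) = 25.490 − 16.190 = 9.300
ΔΔCt = 9.300 − 14.500 = -5.200
Fold change = 2^(−(-5.200)) = 2^5.200 = 36.7583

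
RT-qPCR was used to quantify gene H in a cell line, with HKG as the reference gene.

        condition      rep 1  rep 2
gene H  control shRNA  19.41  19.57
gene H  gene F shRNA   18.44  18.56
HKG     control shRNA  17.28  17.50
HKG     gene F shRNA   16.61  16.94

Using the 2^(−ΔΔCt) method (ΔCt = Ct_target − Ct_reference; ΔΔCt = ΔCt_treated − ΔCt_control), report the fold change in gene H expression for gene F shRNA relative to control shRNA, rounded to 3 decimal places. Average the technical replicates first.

Mean Ct: gene H control shRNA 19.490; gene H gene F shRNA 18.500; HKG control shRNA 17.390; HKG gene F shRNA 16.775
ΔCt(control shRNA) = 19.490 − 17.390 = 2.100
ΔCt(gene F shRNA) = 18.500 − 16.775 = 1.725
ΔΔCt = 1.725 − 2.100 = -0.375
Fold change = 2^(−(-0.375)) = 2^0.375 = 1.2968

1.297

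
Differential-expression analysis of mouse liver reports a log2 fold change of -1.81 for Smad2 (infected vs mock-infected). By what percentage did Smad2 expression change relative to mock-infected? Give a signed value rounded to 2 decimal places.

Fold change = 2^(-1.81) = 0.2852
Percent change = (FC − 1) × 100% = (0.2852 − 1) × 100 = -71.48%

-71.48%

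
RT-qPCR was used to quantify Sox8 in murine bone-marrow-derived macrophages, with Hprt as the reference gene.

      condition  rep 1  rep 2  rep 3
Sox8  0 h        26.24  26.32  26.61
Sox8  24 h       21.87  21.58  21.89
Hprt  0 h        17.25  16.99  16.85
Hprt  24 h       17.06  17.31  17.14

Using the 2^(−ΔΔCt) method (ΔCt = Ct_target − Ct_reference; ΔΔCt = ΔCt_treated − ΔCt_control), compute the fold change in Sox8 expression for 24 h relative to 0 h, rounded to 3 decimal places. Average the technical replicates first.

26.909

Mean Ct: Sox8 0 h 26.390; Sox8 24 h 21.780; Hprt 0 h 17.030; Hprt 24 h 17.170
ΔCt(0 h) = 26.390 − 17.030 = 9.360
ΔCt(24 h) = 21.780 − 17.170 = 4.610
ΔΔCt = 4.610 − 9.360 = -4.750
Fold change = 2^(−(-4.750)) = 2^4.750 = 26.9087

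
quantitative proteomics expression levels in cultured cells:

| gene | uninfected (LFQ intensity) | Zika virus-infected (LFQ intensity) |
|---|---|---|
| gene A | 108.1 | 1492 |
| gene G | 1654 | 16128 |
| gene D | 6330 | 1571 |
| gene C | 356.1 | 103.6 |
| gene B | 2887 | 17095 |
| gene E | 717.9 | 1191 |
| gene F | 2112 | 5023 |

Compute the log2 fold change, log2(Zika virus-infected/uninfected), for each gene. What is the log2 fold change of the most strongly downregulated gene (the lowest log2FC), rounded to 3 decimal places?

log2(1492/108.1) = 3.787  (gene A)
log2(16128/1654) = 3.286  (gene G)
log2(1571/6330) = -2.011  (gene D)
log2(103.6/356.1) = -1.781  (gene C)
log2(17095/2887) = 2.566  (gene B)
log2(1191/717.9) = 0.730  (gene E)
log2(5023/2112) = 1.250  (gene F)
gene D is most strongly downregulated.

-2.011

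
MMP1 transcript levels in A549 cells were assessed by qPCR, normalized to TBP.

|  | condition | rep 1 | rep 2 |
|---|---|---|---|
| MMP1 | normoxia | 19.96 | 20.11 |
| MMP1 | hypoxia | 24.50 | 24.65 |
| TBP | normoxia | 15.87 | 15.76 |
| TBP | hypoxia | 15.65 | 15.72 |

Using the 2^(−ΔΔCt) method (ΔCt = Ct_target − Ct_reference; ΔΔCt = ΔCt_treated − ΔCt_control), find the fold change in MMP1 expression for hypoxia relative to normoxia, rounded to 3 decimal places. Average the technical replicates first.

Mean Ct: MMP1 normoxia 20.035; MMP1 hypoxia 24.575; TBP normoxia 15.815; TBP hypoxia 15.685
ΔCt(normoxia) = 20.035 − 15.815 = 4.220
ΔCt(hypoxia) = 24.575 − 15.685 = 8.890
ΔΔCt = 8.890 − 4.220 = 4.670
Fold change = 2^(−4.670) = 0.0393

0.039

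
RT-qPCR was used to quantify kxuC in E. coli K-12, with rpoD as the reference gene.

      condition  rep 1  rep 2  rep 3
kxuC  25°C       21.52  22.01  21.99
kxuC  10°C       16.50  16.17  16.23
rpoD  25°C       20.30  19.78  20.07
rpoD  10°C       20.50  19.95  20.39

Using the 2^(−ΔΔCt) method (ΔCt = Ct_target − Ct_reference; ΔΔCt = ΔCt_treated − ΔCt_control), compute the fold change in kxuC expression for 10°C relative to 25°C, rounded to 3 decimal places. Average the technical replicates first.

54.569

Mean Ct: kxuC 25°C 21.840; kxuC 10°C 16.300; rpoD 25°C 20.050; rpoD 10°C 20.280
ΔCt(25°C) = 21.840 − 20.050 = 1.790
ΔCt(10°C) = 16.300 − 20.280 = -3.980
ΔΔCt = -3.980 − 1.790 = -5.770
Fold change = 2^(−(-5.770)) = 2^5.770 = 54.5686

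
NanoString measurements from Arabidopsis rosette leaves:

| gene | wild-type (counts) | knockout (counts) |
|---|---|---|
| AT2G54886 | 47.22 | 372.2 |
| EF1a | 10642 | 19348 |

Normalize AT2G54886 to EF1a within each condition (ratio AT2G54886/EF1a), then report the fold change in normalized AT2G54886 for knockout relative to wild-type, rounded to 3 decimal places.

AT2G54886/EF1a (wild-type) = 47.22 / 10642 = 0.0044371
AT2G54886/EF1a (knockout) = 372.2 / 19348 = 0.019237
Fold change = 0.019237 / 0.0044371 = 4.3355

4.335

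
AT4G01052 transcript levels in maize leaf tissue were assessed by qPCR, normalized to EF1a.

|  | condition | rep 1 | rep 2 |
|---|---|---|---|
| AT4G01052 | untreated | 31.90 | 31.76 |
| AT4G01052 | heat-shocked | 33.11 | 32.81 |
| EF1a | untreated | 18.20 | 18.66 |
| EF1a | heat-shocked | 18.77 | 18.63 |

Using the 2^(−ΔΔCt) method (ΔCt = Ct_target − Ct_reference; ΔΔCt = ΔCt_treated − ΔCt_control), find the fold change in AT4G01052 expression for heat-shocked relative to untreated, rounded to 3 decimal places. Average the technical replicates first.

Mean Ct: AT4G01052 untreated 31.830; AT4G01052 heat-shocked 32.960; EF1a untreated 18.430; EF1a heat-shocked 18.700
ΔCt(untreated) = 31.830 − 18.430 = 13.400
ΔCt(heat-shocked) = 32.960 − 18.700 = 14.260
ΔΔCt = 14.260 − 13.400 = 0.860
Fold change = 2^(−0.860) = 0.5510

0.551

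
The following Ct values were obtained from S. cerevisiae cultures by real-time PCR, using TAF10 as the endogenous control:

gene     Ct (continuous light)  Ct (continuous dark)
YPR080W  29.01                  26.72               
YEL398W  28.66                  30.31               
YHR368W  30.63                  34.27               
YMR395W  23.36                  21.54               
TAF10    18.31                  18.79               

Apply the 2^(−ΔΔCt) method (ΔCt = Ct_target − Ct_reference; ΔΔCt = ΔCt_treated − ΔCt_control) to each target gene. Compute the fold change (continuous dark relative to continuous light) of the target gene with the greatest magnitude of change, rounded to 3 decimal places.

0.112

YPR080W: ΔΔCt = (26.72−18.79) − (29.01−18.31) = 7.93 − 10.70 = -2.77; fold change = 2^2.77 = 6.821
YEL398W: ΔΔCt = (30.31−18.79) − (28.66−18.31) = 11.52 − 10.35 = 1.17; fold change = 2^-1.17 = 0.444
YHR368W: ΔΔCt = (34.27−18.79) − (30.63−18.31) = 15.48 − 12.32 = 3.16; fold change = 2^-3.16 = 0.112
YMR395W: ΔΔCt = (21.54−18.79) − (23.36−18.31) = 2.75 − 5.05 = -2.30; fold change = 2^2.30 = 4.925
YHR368W has the largest |ΔΔCt| = 3.16.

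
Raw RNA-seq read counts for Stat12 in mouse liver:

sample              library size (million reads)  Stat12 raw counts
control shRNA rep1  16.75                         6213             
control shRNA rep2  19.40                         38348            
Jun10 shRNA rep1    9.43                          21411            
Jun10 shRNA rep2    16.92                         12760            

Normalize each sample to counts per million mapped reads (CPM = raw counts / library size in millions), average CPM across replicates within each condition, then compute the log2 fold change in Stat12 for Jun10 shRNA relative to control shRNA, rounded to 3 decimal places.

CPM(control shRNA rep1) = 6213 / 16.75 = 370.9254
CPM(control shRNA rep2) = 38348 / 19.40 = 1976.7010
CPM(Jun10 shRNA rep1) = 21411 / 9.43 = 2270.5196
CPM(Jun10 shRNA rep2) = 12760 / 16.92 = 754.1371
mean CPM(control shRNA) = 1173.8132; mean CPM(Jun10 shRNA) = 1512.3284
Fold change = 1512.3284 / 1173.8132 = 1.28839
log2(1.28839) = 0.3656

0.366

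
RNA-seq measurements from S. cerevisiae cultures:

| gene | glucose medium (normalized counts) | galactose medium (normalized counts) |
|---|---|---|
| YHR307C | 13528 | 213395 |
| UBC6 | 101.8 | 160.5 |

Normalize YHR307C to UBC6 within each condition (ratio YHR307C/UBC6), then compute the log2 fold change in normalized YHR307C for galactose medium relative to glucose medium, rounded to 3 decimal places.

3.323

YHR307C/UBC6 (glucose medium) = 13528 / 101.8 = 132.89
YHR307C/UBC6 (galactose medium) = 213395 / 160.5 = 1329.6
Fold change = 1329.6 / 132.89 = 10.0051
log2(10.0051) = 3.3227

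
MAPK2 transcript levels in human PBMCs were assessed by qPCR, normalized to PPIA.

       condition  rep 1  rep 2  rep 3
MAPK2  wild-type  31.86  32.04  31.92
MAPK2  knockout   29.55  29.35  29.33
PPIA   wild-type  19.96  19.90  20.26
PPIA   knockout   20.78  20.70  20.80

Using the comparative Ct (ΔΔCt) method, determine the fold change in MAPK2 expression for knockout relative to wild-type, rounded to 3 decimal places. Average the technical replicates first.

Mean Ct: MAPK2 wild-type 31.940; MAPK2 knockout 29.410; PPIA wild-type 20.040; PPIA knockout 20.760
ΔCt(wild-type) = 31.940 − 20.040 = 11.900
ΔCt(knockout) = 29.410 − 20.760 = 8.650
ΔΔCt = 8.650 − 11.900 = -3.250
Fold change = 2^(−(-3.250)) = 2^3.250 = 9.5137

9.514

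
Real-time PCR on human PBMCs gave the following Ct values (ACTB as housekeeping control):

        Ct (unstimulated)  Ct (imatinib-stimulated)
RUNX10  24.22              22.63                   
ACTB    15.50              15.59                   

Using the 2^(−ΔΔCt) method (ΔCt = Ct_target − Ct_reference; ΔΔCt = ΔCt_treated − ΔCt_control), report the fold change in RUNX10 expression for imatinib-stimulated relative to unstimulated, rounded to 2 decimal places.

3.20

ΔCt(unstimulated) = 24.220 − 15.500 = 8.720
ΔCt(imatinib-stimulated) = 22.630 − 15.590 = 7.040
ΔΔCt = 7.040 − 8.720 = -1.680
Fold change = 2^(−(-1.680)) = 2^1.680 = 3.204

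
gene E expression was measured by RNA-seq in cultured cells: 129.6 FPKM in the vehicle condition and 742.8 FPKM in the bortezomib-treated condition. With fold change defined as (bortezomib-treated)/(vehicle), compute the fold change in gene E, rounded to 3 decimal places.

Fold change = 742.8 / 129.6 = 5.7315
gene E is upregulated.

5.731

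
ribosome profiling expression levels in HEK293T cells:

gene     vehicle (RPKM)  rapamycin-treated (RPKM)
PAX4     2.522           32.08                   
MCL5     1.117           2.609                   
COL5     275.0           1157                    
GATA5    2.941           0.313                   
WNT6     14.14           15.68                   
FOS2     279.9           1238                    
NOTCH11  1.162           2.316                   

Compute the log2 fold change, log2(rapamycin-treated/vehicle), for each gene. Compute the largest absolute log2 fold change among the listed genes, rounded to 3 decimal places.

3.669

log2(32.08/2.522) = 3.669  (PAX4)
log2(2.609/1.117) = 1.224  (MCL5)
log2(1157/275.0) = 2.073  (COL5)
log2(0.313/2.941) = -3.232  (GATA5)
log2(15.68/14.14) = 0.149  (WNT6)
log2(1238/279.9) = 2.145  (FOS2)
log2(2.316/1.162) = 0.995  (NOTCH11)
The largest magnitude belongs to PAX4.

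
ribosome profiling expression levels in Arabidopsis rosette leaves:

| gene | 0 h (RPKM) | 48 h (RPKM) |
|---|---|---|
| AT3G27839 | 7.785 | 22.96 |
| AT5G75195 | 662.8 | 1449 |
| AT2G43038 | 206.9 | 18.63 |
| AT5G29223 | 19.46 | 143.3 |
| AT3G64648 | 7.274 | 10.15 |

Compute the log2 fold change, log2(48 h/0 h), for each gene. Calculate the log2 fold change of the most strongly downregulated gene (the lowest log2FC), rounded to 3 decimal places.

log2(22.96/7.785) = 1.560  (AT3G27839)
log2(1449/662.8) = 1.128  (AT5G75195)
log2(18.63/206.9) = -3.473  (AT2G43038)
log2(143.3/19.46) = 2.880  (AT5G29223)
log2(10.15/7.274) = 0.481  (AT3G64648)
AT2G43038 is most strongly downregulated.

-3.473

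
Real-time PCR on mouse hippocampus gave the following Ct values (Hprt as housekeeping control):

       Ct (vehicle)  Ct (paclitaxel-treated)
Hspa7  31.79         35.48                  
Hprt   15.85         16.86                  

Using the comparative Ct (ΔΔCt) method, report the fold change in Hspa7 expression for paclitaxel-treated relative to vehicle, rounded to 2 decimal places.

0.16

ΔCt(vehicle) = 31.790 − 15.850 = 15.940
ΔCt(paclitaxel-treated) = 35.480 − 16.860 = 18.620
ΔΔCt = 18.620 − 15.940 = 2.680
Fold change = 2^(−2.680) = 0.156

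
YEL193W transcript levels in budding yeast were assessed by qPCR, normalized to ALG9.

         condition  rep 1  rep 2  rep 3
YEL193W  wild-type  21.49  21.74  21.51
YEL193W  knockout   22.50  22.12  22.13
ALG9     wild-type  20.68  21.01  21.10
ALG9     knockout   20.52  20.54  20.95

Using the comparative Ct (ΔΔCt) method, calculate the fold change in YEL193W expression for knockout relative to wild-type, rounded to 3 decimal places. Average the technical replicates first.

0.525

Mean Ct: YEL193W wild-type 21.580; YEL193W knockout 22.250; ALG9 wild-type 20.930; ALG9 knockout 20.670
ΔCt(wild-type) = 21.580 − 20.930 = 0.650
ΔCt(knockout) = 22.250 − 20.670 = 1.580
ΔΔCt = 1.580 − 0.650 = 0.930
Fold change = 2^(−0.930) = 0.5249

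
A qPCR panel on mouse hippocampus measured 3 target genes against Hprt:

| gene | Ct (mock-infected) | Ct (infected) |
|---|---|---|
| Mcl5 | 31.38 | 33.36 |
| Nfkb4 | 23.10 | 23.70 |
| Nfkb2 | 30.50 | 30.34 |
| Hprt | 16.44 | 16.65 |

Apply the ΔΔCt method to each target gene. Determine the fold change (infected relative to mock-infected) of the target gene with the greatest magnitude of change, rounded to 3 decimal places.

0.293

Mcl5: ΔΔCt = (33.36−16.65) − (31.38−16.44) = 16.71 − 14.94 = 1.77; fold change = 2^-1.77 = 0.293
Nfkb4: ΔΔCt = (23.70−16.65) − (23.10−16.44) = 7.05 − 6.66 = 0.39; fold change = 2^-0.39 = 0.763
Nfkb2: ΔΔCt = (30.34−16.65) − (30.50−16.44) = 13.69 − 14.06 = -0.37; fold change = 2^0.37 = 1.292
Mcl5 has the largest |ΔΔCt| = 1.77.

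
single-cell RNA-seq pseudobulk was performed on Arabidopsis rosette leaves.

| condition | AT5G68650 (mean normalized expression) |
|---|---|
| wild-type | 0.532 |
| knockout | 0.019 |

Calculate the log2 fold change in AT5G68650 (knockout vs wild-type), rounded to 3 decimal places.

-4.807

Fold change = 0.019 / 0.532 = 0.0357
log2(0.0357) = -4.8074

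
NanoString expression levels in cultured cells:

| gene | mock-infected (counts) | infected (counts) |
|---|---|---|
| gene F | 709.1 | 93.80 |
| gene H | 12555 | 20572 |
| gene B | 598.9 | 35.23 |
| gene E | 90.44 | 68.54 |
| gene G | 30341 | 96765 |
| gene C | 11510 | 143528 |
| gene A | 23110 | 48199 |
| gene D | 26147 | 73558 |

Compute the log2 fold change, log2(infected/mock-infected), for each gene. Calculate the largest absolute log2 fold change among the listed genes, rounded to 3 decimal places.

4.087

log2(93.80/709.1) = -2.918  (gene F)
log2(20572/12555) = 0.712  (gene H)
log2(35.23/598.9) = -4.087  (gene B)
log2(68.54/90.44) = -0.400  (gene E)
log2(96765/30341) = 1.673  (gene G)
log2(143528/11510) = 3.640  (gene C)
log2(48199/23110) = 1.060  (gene A)
log2(73558/26147) = 1.492  (gene D)
The largest magnitude belongs to gene B.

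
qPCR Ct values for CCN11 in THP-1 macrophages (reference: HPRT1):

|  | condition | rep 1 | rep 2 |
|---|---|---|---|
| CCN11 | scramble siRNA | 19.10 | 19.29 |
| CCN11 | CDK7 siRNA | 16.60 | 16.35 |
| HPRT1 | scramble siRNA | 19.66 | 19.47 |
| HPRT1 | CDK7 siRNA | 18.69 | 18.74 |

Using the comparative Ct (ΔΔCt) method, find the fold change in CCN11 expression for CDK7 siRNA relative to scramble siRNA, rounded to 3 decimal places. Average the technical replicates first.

Mean Ct: CCN11 scramble siRNA 19.195; CCN11 CDK7 siRNA 16.475; HPRT1 scramble siRNA 19.565; HPRT1 CDK7 siRNA 18.715
ΔCt(scramble siRNA) = 19.195 − 19.565 = -0.370
ΔCt(CDK7 siRNA) = 16.475 − 18.715 = -2.240
ΔΔCt = -2.240 − (-0.370) = -1.870
Fold change = 2^(−(-1.870)) = 2^1.870 = 3.6553

3.655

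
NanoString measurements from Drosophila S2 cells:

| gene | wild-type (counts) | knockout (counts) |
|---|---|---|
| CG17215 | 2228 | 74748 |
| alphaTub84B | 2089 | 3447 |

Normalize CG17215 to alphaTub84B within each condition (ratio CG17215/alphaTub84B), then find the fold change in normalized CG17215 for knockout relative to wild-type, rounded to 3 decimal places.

CG17215/alphaTub84B (wild-type) = 2228 / 2089 = 1.0665
CG17215/alphaTub84B (knockout) = 74748 / 3447 = 21.685
Fold change = 21.685 / 1.0665 = 20.3321

20.332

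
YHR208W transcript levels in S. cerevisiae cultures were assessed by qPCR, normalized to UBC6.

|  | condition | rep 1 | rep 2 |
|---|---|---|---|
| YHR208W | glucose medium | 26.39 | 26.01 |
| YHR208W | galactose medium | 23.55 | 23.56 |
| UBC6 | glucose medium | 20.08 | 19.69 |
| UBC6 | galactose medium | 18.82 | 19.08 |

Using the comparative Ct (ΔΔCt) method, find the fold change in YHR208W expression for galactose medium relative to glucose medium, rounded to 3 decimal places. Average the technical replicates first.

3.272

Mean Ct: YHR208W glucose medium 26.200; YHR208W galactose medium 23.555; UBC6 glucose medium 19.885; UBC6 galactose medium 18.950
ΔCt(glucose medium) = 26.200 − 19.885 = 6.315
ΔCt(galactose medium) = 23.555 − 18.950 = 4.605
ΔΔCt = 4.605 − 6.315 = -1.710
Fold change = 2^(−(-1.710)) = 2^1.710 = 3.2716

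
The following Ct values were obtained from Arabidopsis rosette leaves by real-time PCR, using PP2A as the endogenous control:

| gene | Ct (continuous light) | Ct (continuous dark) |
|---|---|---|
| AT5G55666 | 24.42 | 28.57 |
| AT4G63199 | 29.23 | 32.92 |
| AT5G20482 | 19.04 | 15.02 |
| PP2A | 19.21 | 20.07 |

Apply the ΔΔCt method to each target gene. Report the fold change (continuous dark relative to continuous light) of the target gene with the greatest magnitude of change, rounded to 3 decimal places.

AT5G55666: ΔΔCt = (28.57−20.07) − (24.42−19.21) = 8.50 − 5.21 = 3.29; fold change = 2^-3.29 = 0.102
AT4G63199: ΔΔCt = (32.92−20.07) − (29.23−19.21) = 12.85 − 10.02 = 2.83; fold change = 2^-2.83 = 0.141
AT5G20482: ΔΔCt = (15.02−20.07) − (19.04−19.21) = -5.05 − (-0.17) = -4.88; fold change = 2^4.88 = 29.446
AT5G20482 has the largest |ΔΔCt| = 4.88.

29.446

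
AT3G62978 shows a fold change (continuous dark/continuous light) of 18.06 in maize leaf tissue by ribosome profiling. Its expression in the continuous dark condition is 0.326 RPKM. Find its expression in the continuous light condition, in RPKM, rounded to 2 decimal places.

continuous light expression = 0.326 / 18.06 = 0.02

0.02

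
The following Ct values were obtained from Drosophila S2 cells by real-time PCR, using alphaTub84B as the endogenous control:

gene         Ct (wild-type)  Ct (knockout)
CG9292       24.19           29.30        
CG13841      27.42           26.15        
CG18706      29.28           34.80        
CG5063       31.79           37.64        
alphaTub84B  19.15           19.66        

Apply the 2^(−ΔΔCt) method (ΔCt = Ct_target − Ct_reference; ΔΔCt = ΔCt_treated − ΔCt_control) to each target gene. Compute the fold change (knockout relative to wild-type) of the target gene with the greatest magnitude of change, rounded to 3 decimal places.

CG9292: ΔΔCt = (29.30−19.66) − (24.19−19.15) = 9.64 − 5.04 = 4.60; fold change = 2^-4.60 = 0.041
CG13841: ΔΔCt = (26.15−19.66) − (27.42−19.15) = 6.49 − 8.27 = -1.78; fold change = 2^1.78 = 3.434
CG18706: ΔΔCt = (34.80−19.66) − (29.28−19.15) = 15.14 − 10.13 = 5.01; fold change = 2^-5.01 = 0.031
CG5063: ΔΔCt = (37.64−19.66) − (31.79−19.15) = 17.98 − 12.64 = 5.34; fold change = 2^-5.34 = 0.025
CG5063 has the largest |ΔΔCt| = 5.34.

0.025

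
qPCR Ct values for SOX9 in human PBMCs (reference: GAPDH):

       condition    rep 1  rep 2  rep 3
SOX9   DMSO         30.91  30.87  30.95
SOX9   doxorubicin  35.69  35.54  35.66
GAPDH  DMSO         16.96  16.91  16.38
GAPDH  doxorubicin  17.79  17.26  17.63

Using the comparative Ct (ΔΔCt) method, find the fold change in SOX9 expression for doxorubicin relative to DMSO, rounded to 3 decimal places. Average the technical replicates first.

0.067

Mean Ct: SOX9 DMSO 30.910; SOX9 doxorubicin 35.630; GAPDH DMSO 16.750; GAPDH doxorubicin 17.560
ΔCt(DMSO) = 30.910 − 16.750 = 14.160
ΔCt(doxorubicin) = 35.630 − 17.560 = 18.070
ΔΔCt = 18.070 − 14.160 = 3.910
Fold change = 2^(−3.910) = 0.0665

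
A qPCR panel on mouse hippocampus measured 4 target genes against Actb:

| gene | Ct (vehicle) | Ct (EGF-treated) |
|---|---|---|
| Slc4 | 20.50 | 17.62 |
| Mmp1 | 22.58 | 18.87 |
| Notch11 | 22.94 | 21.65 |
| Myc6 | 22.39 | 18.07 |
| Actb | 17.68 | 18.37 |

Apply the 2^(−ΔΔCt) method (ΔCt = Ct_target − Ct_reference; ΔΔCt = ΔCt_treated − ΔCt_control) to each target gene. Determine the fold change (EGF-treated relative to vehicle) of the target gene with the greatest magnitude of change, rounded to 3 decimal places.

Slc4: ΔΔCt = (17.62−18.37) − (20.50−17.68) = -0.75 − 2.82 = -3.57; fold change = 2^3.57 = 11.876
Mmp1: ΔΔCt = (18.87−18.37) − (22.58−17.68) = 0.50 − 4.90 = -4.40; fold change = 2^4.40 = 21.112
Notch11: ΔΔCt = (21.65−18.37) − (22.94−17.68) = 3.28 − 5.26 = -1.98; fold change = 2^1.98 = 3.945
Myc6: ΔΔCt = (18.07−18.37) − (22.39−17.68) = -0.30 − 4.71 = -5.01; fold change = 2^5.01 = 32.223
Myc6 has the largest |ΔΔCt| = 5.01.

32.223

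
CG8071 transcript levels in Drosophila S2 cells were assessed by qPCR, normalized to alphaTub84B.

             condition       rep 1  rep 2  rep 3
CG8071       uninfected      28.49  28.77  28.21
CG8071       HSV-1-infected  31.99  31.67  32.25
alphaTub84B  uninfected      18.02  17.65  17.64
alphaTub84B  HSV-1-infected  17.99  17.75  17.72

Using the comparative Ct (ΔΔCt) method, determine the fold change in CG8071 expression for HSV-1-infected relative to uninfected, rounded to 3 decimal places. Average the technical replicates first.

0.093

Mean Ct: CG8071 uninfected 28.490; CG8071 HSV-1-infected 31.970; alphaTub84B uninfected 17.770; alphaTub84B HSV-1-infected 17.820
ΔCt(uninfected) = 28.490 − 17.770 = 10.720
ΔCt(HSV-1-infected) = 31.970 − 17.820 = 14.150
ΔΔCt = 14.150 − 10.720 = 3.430
Fold change = 2^(−3.430) = 0.0928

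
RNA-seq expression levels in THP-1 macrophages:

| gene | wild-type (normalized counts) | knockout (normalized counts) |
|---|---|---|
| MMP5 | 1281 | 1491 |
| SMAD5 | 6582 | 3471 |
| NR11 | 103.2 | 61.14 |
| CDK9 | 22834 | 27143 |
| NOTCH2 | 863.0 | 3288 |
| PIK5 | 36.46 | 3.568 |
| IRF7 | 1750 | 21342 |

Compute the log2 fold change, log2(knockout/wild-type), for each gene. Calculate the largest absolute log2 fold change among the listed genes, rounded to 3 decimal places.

log2(1491/1281) = 0.219  (MMP5)
log2(3471/6582) = -0.923  (SMAD5)
log2(61.14/103.2) = -0.755  (NR11)
log2(27143/22834) = 0.249  (CDK9)
log2(3288/863.0) = 1.930  (NOTCH2)
log2(3.568/36.46) = -3.353  (PIK5)
log2(21342/1750) = 3.608  (IRF7)
The largest magnitude belongs to IRF7.

3.608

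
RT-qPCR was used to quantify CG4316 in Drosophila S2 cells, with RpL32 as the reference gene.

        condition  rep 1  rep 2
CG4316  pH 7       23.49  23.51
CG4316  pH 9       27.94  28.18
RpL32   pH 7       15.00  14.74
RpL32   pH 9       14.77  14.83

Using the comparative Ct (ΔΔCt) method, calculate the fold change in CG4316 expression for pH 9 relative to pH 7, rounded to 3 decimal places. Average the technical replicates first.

0.040

Mean Ct: CG4316 pH 7 23.500; CG4316 pH 9 28.060; RpL32 pH 7 14.870; RpL32 pH 9 14.800
ΔCt(pH 7) = 23.500 − 14.870 = 8.630
ΔCt(pH 9) = 28.060 − 14.800 = 13.260
ΔΔCt = 13.260 − 8.630 = 4.630
Fold change = 2^(−4.630) = 0.0404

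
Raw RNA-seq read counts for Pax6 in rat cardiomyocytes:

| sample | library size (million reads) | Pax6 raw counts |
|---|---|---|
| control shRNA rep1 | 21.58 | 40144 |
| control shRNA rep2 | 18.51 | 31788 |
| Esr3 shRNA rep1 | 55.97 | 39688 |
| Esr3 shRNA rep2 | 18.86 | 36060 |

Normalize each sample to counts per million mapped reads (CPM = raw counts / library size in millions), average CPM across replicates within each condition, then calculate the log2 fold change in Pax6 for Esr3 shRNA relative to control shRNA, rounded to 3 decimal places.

-0.449

CPM(control shRNA rep1) = 40144 / 21.58 = 1860.2410
CPM(control shRNA rep2) = 31788 / 18.51 = 1717.3420
CPM(Esr3 shRNA rep1) = 39688 / 55.97 = 709.0942
CPM(Esr3 shRNA rep2) = 36060 / 18.86 = 1911.9830
mean CPM(control shRNA) = 1788.7915; mean CPM(Esr3 shRNA) = 1310.5386
Fold change = 1310.5386 / 1788.7915 = 0.73264
log2(0.73264) = -0.4488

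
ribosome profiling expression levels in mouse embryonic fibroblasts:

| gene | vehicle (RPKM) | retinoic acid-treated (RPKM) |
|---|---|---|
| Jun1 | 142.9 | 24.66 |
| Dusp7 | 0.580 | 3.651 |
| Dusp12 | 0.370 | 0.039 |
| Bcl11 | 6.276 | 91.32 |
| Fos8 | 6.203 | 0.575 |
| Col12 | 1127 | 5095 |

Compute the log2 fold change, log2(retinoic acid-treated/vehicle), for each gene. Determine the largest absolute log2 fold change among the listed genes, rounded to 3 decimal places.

3.863

log2(24.66/142.9) = -2.535  (Jun1)
log2(3.651/0.580) = 2.654  (Dusp7)
log2(0.039/0.370) = -3.246  (Dusp12)
log2(91.32/6.276) = 3.863  (Bcl11)
log2(0.575/6.203) = -3.431  (Fos8)
log2(5095/1127) = 2.177  (Col12)
The largest magnitude belongs to Bcl11.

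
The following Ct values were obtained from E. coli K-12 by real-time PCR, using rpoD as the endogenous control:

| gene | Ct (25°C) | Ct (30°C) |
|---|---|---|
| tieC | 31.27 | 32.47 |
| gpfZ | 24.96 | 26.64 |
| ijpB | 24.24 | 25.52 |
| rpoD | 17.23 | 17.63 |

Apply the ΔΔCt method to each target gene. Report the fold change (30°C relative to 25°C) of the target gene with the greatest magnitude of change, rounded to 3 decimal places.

tieC: ΔΔCt = (32.47−17.63) − (31.27−17.23) = 14.84 − 14.04 = 0.80; fold change = 2^-0.80 = 0.574
gpfZ: ΔΔCt = (26.64−17.63) − (24.96−17.23) = 9.01 − 7.73 = 1.28; fold change = 2^-1.28 = 0.412
ijpB: ΔΔCt = (25.52−17.63) − (24.24−17.23) = 7.89 − 7.01 = 0.88; fold change = 2^-0.88 = 0.543
gpfZ has the largest |ΔΔCt| = 1.28.

0.412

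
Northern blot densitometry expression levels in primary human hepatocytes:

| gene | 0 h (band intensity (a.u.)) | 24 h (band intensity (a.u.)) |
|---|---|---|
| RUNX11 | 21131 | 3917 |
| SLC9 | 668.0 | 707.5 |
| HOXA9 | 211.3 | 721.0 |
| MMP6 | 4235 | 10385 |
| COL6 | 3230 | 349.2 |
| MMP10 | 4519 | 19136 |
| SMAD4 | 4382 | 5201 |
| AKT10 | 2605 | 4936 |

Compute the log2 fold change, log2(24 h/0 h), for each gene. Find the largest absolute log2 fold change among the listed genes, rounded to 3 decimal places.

3.209

log2(3917/21131) = -2.432  (RUNX11)
log2(707.5/668.0) = 0.083  (SLC9)
log2(721.0/211.3) = 1.771  (HOXA9)
log2(10385/4235) = 1.294  (MMP6)
log2(349.2/3230) = -3.209  (COL6)
log2(19136/4519) = 2.082  (MMP10)
log2(5201/4382) = 0.247  (SMAD4)
log2(4936/2605) = 0.922  (AKT10)
The largest magnitude belongs to COL6.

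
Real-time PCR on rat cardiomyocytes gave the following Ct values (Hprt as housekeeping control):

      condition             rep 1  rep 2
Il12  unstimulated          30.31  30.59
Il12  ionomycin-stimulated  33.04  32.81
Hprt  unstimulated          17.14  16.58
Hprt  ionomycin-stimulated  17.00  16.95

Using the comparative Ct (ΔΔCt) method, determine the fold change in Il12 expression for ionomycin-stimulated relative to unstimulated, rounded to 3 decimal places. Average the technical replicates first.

Mean Ct: Il12 unstimulated 30.450; Il12 ionomycin-stimulated 32.925; Hprt unstimulated 16.860; Hprt ionomycin-stimulated 16.975
ΔCt(unstimulated) = 30.450 − 16.860 = 13.590
ΔCt(ionomycin-stimulated) = 32.925 − 16.975 = 15.950
ΔΔCt = 15.950 − 13.590 = 2.360
Fold change = 2^(−2.360) = 0.1948

0.195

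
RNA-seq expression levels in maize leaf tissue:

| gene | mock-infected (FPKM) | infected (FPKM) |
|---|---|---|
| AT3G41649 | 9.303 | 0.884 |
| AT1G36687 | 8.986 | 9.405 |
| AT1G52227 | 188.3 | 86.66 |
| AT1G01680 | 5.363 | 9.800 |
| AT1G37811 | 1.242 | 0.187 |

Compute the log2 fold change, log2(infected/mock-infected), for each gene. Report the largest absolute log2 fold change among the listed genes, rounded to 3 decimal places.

log2(0.884/9.303) = -3.396  (AT3G41649)
log2(9.405/8.986) = 0.066  (AT1G36687)
log2(86.66/188.3) = -1.120  (AT1G52227)
log2(9.800/5.363) = 0.870  (AT1G01680)
log2(0.187/1.242) = -2.732  (AT1G37811)
The largest magnitude belongs to AT3G41649.

3.396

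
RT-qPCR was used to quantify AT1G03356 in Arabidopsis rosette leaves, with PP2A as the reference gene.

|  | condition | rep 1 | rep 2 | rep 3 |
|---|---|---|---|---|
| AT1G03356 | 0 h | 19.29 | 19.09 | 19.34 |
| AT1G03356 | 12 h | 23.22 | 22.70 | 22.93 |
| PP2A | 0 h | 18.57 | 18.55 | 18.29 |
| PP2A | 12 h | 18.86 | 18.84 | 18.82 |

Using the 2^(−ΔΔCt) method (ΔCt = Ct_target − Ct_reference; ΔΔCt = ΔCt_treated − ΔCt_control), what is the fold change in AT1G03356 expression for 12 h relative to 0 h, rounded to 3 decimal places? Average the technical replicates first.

0.099

Mean Ct: AT1G03356 0 h 19.240; AT1G03356 12 h 22.950; PP2A 0 h 18.470; PP2A 12 h 18.840
ΔCt(0 h) = 19.240 − 18.470 = 0.770
ΔCt(12 h) = 22.950 − 18.840 = 4.110
ΔΔCt = 4.110 − 0.770 = 3.340
Fold change = 2^(−3.340) = 0.0988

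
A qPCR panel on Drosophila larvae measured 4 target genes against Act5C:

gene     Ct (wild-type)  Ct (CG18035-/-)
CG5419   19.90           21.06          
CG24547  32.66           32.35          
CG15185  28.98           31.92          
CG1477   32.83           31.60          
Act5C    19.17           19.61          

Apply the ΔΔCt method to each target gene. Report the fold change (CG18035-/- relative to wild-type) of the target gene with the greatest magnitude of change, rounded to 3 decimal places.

CG5419: ΔΔCt = (21.06−19.61) − (19.90−19.17) = 1.45 − 0.73 = 0.72; fold change = 2^-0.72 = 0.607
CG24547: ΔΔCt = (32.35−19.61) − (32.66−19.17) = 12.74 − 13.49 = -0.75; fold change = 2^0.75 = 1.682
CG15185: ΔΔCt = (31.92−19.61) − (28.98−19.17) = 12.31 − 9.81 = 2.50; fold change = 2^-2.50 = 0.177
CG1477: ΔΔCt = (31.60−19.61) − (32.83−19.17) = 11.99 − 13.66 = -1.67; fold change = 2^1.67 = 3.182
CG15185 has the largest |ΔΔCt| = 2.50.

0.177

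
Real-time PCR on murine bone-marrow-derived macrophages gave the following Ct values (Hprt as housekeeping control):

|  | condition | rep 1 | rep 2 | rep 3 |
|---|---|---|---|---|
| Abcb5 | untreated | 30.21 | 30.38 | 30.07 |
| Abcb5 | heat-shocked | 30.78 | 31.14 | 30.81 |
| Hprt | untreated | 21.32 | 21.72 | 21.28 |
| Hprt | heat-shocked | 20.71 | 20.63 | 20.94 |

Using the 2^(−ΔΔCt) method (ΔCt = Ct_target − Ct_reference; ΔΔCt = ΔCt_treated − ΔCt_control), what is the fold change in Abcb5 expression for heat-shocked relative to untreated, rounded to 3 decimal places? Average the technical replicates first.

0.387

Mean Ct: Abcb5 untreated 30.220; Abcb5 heat-shocked 30.910; Hprt untreated 21.440; Hprt heat-shocked 20.760
ΔCt(untreated) = 30.220 − 21.440 = 8.780
ΔCt(heat-shocked) = 30.910 − 20.760 = 10.150
ΔΔCt = 10.150 − 8.780 = 1.370
Fold change = 2^(−1.370) = 0.3869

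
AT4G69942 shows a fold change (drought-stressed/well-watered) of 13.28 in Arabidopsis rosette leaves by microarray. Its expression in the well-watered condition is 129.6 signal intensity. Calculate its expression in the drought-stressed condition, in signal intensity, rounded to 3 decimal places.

drought-stressed expression = 129.6 × 13.28 = 1721.088

1721.088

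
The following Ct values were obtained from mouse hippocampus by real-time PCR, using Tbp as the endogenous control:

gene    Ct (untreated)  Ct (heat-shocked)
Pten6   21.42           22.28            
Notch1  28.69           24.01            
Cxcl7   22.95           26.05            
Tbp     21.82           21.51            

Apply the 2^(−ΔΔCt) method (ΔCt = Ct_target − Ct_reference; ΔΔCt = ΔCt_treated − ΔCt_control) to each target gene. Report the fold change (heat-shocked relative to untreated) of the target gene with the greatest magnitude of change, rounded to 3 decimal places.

20.678

Pten6: ΔΔCt = (22.28−21.51) − (21.42−21.82) = 0.77 − (-0.40) = 1.17; fold change = 2^-1.17 = 0.444
Notch1: ΔΔCt = (24.01−21.51) − (28.69−21.82) = 2.50 − 6.87 = -4.37; fold change = 2^4.37 = 20.678
Cxcl7: ΔΔCt = (26.05−21.51) − (22.95−21.82) = 4.54 − 1.13 = 3.41; fold change = 2^-3.41 = 0.094
Notch1 has the largest |ΔΔCt| = 4.37.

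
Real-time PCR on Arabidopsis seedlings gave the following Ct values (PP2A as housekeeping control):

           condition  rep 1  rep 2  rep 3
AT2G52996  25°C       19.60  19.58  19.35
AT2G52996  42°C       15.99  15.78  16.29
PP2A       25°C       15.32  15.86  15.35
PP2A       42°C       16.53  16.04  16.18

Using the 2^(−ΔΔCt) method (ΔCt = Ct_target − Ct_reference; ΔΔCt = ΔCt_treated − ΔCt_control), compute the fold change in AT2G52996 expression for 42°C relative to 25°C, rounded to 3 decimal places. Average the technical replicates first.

18.765

Mean Ct: AT2G52996 25°C 19.510; AT2G52996 42°C 16.020; PP2A 25°C 15.510; PP2A 42°C 16.250
ΔCt(25°C) = 19.510 − 15.510 = 4.000
ΔCt(42°C) = 16.020 − 16.250 = -0.230
ΔΔCt = -0.230 − 4.000 = -4.230
Fold change = 2^(−(-4.230)) = 2^4.230 = 18.7654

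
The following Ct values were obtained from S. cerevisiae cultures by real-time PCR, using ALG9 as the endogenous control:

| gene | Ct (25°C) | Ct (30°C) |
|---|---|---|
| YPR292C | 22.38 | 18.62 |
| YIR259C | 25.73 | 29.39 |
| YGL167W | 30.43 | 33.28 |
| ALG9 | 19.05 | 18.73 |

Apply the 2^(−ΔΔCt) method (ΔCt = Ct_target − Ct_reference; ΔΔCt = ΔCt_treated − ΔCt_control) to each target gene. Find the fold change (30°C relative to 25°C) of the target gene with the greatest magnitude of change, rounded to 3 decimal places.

0.063

YPR292C: ΔΔCt = (18.62−18.73) − (22.38−19.05) = -0.11 − 3.33 = -3.44; fold change = 2^3.44 = 10.853
YIR259C: ΔΔCt = (29.39−18.73) − (25.73−19.05) = 10.66 − 6.68 = 3.98; fold change = 2^-3.98 = 0.063
YGL167W: ΔΔCt = (33.28−18.73) − (30.43−19.05) = 14.55 − 11.38 = 3.17; fold change = 2^-3.17 = 0.111
YIR259C has the largest |ΔΔCt| = 3.98.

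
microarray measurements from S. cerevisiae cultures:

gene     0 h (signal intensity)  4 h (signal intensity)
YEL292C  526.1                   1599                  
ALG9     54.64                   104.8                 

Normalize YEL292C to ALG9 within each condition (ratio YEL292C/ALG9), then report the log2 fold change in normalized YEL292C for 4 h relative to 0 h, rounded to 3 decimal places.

YEL292C/ALG9 (0 h) = 526.1 / 54.64 = 9.6285
YEL292C/ALG9 (4 h) = 1599 / 104.8 = 15.258
Fold change = 15.258 / 9.6285 = 1.5846
log2(1.5846) = 0.6642

0.664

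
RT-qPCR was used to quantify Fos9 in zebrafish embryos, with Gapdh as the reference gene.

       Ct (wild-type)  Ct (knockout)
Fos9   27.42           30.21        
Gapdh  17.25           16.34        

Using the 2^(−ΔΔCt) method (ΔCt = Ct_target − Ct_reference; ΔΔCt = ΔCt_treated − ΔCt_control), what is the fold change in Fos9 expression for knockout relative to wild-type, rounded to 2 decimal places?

0.08

ΔCt(wild-type) = 27.420 − 17.250 = 10.170
ΔCt(knockout) = 30.210 − 16.340 = 13.870
ΔΔCt = 13.870 − 10.170 = 3.700
Fold change = 2^(−3.700) = 0.077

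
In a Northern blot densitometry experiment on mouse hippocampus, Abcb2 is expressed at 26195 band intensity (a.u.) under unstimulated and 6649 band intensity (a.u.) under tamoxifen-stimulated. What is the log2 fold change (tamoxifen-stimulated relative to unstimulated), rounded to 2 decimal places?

Fold change = 6649 / 26195 = 0.2538
log2(0.2538) = -1.978

-1.98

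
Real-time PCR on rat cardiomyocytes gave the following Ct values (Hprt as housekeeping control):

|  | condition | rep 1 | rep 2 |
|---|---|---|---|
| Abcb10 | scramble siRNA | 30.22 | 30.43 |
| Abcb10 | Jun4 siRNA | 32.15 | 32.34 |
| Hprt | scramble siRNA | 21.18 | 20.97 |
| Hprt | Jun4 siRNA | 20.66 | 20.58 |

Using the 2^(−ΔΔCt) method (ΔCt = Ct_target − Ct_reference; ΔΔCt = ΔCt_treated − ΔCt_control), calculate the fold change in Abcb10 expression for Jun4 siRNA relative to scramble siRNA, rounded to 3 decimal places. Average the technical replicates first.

0.193

Mean Ct: Abcb10 scramble siRNA 30.325; Abcb10 Jun4 siRNA 32.245; Hprt scramble siRNA 21.075; Hprt Jun4 siRNA 20.620
ΔCt(scramble siRNA) = 30.325 − 21.075 = 9.250
ΔCt(Jun4 siRNA) = 32.245 − 20.620 = 11.625
ΔΔCt = 11.625 − 9.250 = 2.375
Fold change = 2^(−2.375) = 0.1928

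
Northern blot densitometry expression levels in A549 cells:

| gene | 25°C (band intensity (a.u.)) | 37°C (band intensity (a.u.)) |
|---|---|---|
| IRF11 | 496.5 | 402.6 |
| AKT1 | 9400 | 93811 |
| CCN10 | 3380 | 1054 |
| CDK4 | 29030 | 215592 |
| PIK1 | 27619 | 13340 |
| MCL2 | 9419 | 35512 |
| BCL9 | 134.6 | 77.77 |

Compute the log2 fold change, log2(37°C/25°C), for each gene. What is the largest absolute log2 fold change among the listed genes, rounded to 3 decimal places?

3.319

log2(402.6/496.5) = -0.302  (IRF11)
log2(93811/9400) = 3.319  (AKT1)
log2(1054/3380) = -1.681  (CCN10)
log2(215592/29030) = 2.893  (CDK4)
log2(13340/27619) = -1.050  (PIK1)
log2(35512/9419) = 1.915  (MCL2)
log2(77.77/134.6) = -0.791  (BCL9)
The largest magnitude belongs to AKT1.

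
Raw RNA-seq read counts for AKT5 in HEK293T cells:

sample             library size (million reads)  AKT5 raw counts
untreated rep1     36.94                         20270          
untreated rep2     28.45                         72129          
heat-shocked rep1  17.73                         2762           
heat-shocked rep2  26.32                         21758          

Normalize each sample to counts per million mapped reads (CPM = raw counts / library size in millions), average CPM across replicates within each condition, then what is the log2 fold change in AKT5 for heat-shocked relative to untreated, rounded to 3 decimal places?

-1.650

CPM(untreated rep1) = 20270 / 36.94 = 548.7277
CPM(untreated rep2) = 72129 / 28.45 = 2535.2900
CPM(heat-shocked rep1) = 2762 / 17.73 = 155.7812
CPM(heat-shocked rep2) = 21758 / 26.32 = 826.6717
mean CPM(untreated) = 1542.0088; mean CPM(heat-shocked) = 491.2264
Fold change = 491.2264 / 1542.0088 = 0.31856
log2(0.31856) = -1.6504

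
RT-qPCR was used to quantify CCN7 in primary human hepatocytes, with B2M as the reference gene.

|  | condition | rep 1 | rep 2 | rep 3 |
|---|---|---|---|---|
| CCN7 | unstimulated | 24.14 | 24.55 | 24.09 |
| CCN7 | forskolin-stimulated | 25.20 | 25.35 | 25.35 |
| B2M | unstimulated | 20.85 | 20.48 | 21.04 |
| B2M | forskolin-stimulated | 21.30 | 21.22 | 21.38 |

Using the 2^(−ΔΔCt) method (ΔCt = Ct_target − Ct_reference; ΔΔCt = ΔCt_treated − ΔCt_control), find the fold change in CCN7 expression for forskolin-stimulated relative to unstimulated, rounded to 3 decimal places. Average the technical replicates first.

Mean Ct: CCN7 unstimulated 24.260; CCN7 forskolin-stimulated 25.300; B2M unstimulated 20.790; B2M forskolin-stimulated 21.300
ΔCt(unstimulated) = 24.260 − 20.790 = 3.470
ΔCt(forskolin-stimulated) = 25.300 − 21.300 = 4.000
ΔΔCt = 4.000 − 3.470 = 0.530
Fold change = 2^(−0.530) = 0.6926

0.693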